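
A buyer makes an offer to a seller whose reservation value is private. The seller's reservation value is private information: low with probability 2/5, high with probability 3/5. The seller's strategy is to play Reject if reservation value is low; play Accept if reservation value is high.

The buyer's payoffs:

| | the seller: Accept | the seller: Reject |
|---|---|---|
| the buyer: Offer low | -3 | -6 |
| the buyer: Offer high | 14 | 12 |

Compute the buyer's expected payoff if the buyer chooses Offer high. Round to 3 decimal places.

E[Offer high] = 2/5·12 + 3/5·14 = 24/5 + 42/5 = 66/5

13.200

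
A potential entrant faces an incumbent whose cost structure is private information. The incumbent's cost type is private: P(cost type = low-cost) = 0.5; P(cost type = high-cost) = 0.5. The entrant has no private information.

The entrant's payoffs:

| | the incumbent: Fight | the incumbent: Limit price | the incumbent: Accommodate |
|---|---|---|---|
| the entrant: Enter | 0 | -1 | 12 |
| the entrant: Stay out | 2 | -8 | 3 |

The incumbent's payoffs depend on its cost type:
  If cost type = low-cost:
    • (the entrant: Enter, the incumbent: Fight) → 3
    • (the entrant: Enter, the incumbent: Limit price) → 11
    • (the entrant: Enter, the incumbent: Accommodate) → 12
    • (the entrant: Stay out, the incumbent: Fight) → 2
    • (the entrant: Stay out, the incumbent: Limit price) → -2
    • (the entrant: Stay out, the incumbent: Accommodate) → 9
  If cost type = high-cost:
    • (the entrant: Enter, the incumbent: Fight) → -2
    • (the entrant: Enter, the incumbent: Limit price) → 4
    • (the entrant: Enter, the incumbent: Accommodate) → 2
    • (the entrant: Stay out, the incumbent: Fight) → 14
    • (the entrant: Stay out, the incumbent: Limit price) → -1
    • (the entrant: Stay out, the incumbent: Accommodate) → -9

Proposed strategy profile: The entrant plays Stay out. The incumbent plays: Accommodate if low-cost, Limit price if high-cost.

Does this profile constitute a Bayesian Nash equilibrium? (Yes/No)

No

The entrant plays Stay out: E[Stay out] = 0.5·(3) + 0.5·(-8) = -2.5; E[Enter] = 5.5. Not best-responding. ✗
The incumbent (cost type low-cost), facing Stay out: Fight gives 2, Limit price gives -2, Accommodate gives 9. Proposed Accommodate is best. ✓
The incumbent (cost type high-cost), facing Stay out: Fight gives 14, Limit price gives -1, Accommodate gives -9. Proposed Limit price is not best — profitable deviation exists. ✗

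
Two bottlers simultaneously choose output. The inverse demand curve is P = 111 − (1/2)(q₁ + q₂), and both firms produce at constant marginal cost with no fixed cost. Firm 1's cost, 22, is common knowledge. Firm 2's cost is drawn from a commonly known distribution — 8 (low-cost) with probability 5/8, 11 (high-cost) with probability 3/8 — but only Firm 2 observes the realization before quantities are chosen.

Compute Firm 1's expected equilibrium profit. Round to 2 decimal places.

1287.78

Type-c best response for Firm 2: q₂(c) = (111 − c) − q₁/2.
Firm 1 maximizes expected profit; its first-order condition is 111 − q₁ − (1/2)E[q₂] − 22 = 0.
Substituting E[q₂] and solving: E[c₂] = 9.125, so q₁ = (111 − 2·22 + 9.125)/(3/2) = 50.75.
E[P] = 111 − (1/2)·(q₁ + E[q₂]) = 47.375; Firm 1's expected profit = (E[P] − 22)·q₁ = (47.375 − 22)·50.75 = 1287.78.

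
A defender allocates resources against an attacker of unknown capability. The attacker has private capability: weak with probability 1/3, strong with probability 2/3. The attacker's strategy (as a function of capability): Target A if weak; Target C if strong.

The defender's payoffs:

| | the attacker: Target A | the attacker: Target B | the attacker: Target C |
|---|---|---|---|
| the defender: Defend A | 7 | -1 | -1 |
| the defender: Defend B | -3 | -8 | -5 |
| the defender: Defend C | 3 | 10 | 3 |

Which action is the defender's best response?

Defend C

E[Defend A] = 1/3·(7) + 2/3·(-1) = 5/3
E[Defend B] = 1/3·(-3) + 2/3·(-5) = -13/3
E[Defend C] = 1/3·(3) + 2/3·(3) = 3
Best response: Defend C (3 is the largest).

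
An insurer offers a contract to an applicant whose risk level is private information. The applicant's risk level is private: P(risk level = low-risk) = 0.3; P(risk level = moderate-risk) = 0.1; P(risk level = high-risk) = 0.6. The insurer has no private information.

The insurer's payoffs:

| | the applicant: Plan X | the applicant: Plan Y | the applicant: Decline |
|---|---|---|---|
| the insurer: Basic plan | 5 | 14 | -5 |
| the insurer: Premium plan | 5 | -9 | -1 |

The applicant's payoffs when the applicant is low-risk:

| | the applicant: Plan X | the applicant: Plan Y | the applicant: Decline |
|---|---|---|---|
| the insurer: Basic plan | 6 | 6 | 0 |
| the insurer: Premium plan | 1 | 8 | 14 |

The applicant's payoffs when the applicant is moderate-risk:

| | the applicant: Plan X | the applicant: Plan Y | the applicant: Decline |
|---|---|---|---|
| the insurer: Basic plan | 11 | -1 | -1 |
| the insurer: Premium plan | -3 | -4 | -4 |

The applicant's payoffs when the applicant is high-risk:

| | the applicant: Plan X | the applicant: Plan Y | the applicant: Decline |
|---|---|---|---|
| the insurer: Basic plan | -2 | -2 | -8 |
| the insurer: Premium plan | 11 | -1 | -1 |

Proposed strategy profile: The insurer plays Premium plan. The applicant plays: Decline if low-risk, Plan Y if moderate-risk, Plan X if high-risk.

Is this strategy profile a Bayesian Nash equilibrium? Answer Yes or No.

No

The insurer plays Premium plan: E[Premium plan] = 0.3·(-1) + 0.1·(-9) + 0.6·(5) = 1.8; E[Basic plan] = 2.9. Not best-responding. ✗
The applicant (risk level low-risk), facing Premium plan: Plan X gives 1, Plan Y gives 8, Decline gives 14. Proposed Decline is best. ✓
The applicant (risk level moderate-risk), facing Premium plan: Plan X gives -3, Plan Y gives -4, Decline gives -4. Proposed Plan Y is not best — profitable deviation exists. ✗
The applicant (risk level high-risk), facing Premium plan: Plan X gives 11, Plan Y gives -1, Decline gives -1. Proposed Plan X is best. ✓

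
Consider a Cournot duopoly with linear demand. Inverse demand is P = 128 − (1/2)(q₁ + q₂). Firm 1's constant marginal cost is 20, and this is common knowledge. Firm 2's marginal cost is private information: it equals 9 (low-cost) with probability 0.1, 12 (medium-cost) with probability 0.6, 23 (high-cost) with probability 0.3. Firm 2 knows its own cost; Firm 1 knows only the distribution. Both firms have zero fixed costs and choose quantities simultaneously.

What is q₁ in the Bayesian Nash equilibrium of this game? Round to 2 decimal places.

68.67

Firm 2 with cost c maximizes (128 − (1/2)(q₁+q₂) − c)·q₂, giving q₂(c) = (128 − c − (1/2)q₁).
E[c₂] = 0.1·9 + 0.6·12 + 0.3·23 = 15
Firm 1's FOC against E[q₂] yields q₁ = (128 − 2·20 + E[c₂])/(3/2) = (128 − 40 + 15)/(3/2) = 68.6667.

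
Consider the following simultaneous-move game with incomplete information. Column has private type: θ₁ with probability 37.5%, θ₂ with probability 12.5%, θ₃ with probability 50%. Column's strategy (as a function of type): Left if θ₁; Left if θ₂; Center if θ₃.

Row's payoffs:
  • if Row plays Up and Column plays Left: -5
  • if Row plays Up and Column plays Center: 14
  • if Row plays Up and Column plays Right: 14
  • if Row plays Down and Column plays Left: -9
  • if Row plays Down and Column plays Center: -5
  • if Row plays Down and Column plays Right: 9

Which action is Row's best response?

Up

E[Up] = 0.375·(-5) + 0.125·(-5) + 0.5·(14) = 4.5
E[Down] = 0.375·(-9) + 0.125·(-9) + 0.5·(-5) = -7
Best response: Up (4.5 is the largest).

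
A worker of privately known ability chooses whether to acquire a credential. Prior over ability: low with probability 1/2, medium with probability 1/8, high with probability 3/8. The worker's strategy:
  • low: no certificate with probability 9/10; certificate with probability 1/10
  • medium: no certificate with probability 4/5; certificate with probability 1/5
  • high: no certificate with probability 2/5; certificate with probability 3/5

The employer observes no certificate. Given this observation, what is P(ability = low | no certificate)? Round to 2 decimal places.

Apply Bayes' rule using the sender's strategy as the likelihood.
P(no certificate) = (1/2)·(9/10) + (1/8)·(4/5) + (3/8)·(2/5) = 7/10
P(low | no certificate) = ((1/2)·(9/10)) / (7/10) = (9/20) / (7/10) = 9/14

0.64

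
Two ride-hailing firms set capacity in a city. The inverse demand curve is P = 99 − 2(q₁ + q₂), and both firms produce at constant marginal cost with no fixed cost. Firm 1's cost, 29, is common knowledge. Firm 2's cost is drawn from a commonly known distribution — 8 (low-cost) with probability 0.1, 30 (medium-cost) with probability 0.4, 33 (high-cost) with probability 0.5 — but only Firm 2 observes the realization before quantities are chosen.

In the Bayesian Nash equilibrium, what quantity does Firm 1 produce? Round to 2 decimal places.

Type-c best response for Firm 2: q₂(c) = (99 − c)/4 − q₁/2.
Firm 1 maximizes expected profit; its first-order condition is 99 − 4q₁ − 2E[q₂] − 29 = 0.
Substituting E[q₂] and solving: E[c₂] = 29.3, so q₁ = (99 − 2·29 + 29.3)/6 = 11.7167.

11.72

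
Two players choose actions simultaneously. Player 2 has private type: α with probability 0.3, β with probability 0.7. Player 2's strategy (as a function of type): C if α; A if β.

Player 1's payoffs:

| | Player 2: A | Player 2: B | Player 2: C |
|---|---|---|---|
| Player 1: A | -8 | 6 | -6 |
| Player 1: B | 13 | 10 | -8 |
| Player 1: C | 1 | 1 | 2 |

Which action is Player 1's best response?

B

E[A] = 0.3·(-6) + 0.7·(-8) = -7.4
E[B] = 0.3·(-8) + 0.7·(13) = 6.7
E[C] = 0.3·(2) + 0.7·(1) = 1.3
Best response: B (6.7 is the largest).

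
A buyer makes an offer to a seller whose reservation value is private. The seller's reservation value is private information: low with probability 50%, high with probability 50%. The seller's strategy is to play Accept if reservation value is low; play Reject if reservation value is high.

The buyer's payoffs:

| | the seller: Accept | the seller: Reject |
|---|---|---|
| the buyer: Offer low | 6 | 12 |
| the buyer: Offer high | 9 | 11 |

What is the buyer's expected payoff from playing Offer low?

Take the expectation over the seller's reservation value, weighting each type's action by its prior probability.
E[Offer low] = 0.5·6 + 0.5·12 = 3 + 6 = 9

9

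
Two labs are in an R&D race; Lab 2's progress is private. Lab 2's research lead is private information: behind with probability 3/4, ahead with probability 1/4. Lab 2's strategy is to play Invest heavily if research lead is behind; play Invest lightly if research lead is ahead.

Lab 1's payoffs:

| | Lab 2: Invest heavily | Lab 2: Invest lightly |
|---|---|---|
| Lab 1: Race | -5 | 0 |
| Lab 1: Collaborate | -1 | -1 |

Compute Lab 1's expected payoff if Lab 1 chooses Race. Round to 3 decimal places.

Take the expectation over Lab 2's research lead, weighting each type's action by its prior probability.
E[Race] = 3/4·(-5) + 1/4·0 = (-15/4) + 0 = -15/4

-3.750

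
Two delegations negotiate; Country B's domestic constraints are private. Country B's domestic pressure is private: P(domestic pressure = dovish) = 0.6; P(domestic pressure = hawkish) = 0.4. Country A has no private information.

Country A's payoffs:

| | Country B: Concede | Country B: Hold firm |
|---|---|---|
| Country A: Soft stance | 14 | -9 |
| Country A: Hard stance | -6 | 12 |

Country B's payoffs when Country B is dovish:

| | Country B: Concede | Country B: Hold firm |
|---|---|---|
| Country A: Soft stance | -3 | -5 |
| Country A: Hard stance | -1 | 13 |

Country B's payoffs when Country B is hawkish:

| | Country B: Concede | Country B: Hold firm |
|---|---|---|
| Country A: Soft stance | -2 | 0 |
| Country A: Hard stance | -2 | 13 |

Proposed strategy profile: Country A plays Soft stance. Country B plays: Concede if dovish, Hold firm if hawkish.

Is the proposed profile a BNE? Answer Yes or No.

Yes

Country A plays Soft stance: E[Soft stance] = 0.6·(14) + 0.4·(-9) = 4.8; E[Hard stance] = 1.2. Best-responding. ✓
Country B (domestic pressure dovish), facing Soft stance: Concede gives -3, Hold firm gives -5. Proposed Concede is best. ✓
Country B (domestic pressure hawkish), facing Soft stance: Concede gives -2, Hold firm gives 0. Proposed Hold firm is best. ✓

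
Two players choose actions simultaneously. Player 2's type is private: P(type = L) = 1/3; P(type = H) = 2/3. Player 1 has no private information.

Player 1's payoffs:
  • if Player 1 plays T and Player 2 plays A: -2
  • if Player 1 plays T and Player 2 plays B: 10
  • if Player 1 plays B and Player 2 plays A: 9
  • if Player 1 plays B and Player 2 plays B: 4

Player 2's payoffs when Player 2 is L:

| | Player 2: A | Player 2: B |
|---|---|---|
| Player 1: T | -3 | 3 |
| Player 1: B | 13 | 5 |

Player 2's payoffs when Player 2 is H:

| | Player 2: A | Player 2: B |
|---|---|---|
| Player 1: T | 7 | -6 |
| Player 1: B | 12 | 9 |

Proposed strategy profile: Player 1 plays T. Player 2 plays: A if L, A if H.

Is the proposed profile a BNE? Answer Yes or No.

Player 1 plays T: E[T] = 1/3·(-2) + 2/3·(-2) = -2; E[B] = 9. Not best-responding. ✗
Player 2 (type L), facing T: A gives -3, B gives 3. Proposed A is not best — profitable deviation exists. ✗
Player 2 (type H), facing T: A gives 7, B gives -6. Proposed A is best. ✓

No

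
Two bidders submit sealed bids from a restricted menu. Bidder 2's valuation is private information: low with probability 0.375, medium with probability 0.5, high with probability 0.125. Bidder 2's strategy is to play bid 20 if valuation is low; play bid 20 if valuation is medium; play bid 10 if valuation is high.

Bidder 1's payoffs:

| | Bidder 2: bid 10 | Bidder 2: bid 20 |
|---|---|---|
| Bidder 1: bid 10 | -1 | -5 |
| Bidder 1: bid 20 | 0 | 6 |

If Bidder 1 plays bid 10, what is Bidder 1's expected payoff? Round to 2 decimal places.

Take the expectation over Bidder 2's valuation, weighting each type's action by its prior probability.
E[bid 10] = 0.375·(-5) + 0.5·(-5) + 0.125·(-1) = (-1.875) + (-2.5) + (-0.125) = -4.5

-4.50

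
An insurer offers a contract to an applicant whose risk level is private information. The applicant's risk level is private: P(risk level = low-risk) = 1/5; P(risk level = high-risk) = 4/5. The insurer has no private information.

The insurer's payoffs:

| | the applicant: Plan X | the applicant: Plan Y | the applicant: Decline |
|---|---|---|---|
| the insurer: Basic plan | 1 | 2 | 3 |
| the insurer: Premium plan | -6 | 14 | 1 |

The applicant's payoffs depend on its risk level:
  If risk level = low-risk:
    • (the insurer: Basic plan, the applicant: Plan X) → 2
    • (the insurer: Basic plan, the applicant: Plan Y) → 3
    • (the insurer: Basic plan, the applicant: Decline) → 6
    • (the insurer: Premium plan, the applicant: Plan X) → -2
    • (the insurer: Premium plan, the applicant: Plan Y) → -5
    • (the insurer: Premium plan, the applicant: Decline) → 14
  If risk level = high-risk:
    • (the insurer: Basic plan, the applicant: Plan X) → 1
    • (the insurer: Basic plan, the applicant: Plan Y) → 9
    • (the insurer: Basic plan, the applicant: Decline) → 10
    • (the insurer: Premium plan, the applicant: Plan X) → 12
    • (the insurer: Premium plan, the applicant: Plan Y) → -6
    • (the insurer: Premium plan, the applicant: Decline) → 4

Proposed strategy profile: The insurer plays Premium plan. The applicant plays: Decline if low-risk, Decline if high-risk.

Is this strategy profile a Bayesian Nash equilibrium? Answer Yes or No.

No

The insurer plays Premium plan: E[Premium plan] = 1/5·(1) + 4/5·(1) = 1; E[Basic plan] = 3. Not best-responding. ✗
The applicant (risk level low-risk), facing Premium plan: Plan X gives -2, Plan Y gives -5, Decline gives 14. Proposed Decline is best. ✓
The applicant (risk level high-risk), facing Premium plan: Plan X gives 12, Plan Y gives -6, Decline gives 4. Proposed Decline is not best — profitable deviation exists. ✗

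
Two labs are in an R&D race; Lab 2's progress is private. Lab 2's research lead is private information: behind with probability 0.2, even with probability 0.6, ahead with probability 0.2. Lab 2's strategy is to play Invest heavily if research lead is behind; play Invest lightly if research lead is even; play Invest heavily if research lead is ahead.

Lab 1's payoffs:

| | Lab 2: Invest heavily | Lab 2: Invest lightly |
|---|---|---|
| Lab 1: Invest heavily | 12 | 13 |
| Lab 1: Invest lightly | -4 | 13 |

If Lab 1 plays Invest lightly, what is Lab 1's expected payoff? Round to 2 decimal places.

E[Invest lightly] = 0.2·(-4) + 0.6·13 + 0.2·(-4) = (-0.8) + 7.8 + (-0.8) = 6.2

6.20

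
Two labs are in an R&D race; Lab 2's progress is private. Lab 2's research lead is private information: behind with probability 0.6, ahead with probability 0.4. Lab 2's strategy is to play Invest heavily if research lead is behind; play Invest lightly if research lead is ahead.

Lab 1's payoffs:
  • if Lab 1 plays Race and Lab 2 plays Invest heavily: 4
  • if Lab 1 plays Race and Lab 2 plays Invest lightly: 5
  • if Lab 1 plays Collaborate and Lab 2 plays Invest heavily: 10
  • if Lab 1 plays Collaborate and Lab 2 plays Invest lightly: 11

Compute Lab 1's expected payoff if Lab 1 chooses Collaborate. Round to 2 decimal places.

10.40

E[Collaborate] = 0.6·10 + 0.4·11 = 6 + 4.4 = 10.4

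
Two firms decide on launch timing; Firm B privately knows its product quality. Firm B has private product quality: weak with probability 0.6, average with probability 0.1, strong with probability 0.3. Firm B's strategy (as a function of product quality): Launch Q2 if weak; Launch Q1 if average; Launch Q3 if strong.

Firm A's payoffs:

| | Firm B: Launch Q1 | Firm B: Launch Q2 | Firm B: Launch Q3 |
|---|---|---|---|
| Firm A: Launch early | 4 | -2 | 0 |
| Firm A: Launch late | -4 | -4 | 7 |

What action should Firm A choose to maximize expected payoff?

Launch late

Compute Firm A's expected payoff for each action, taking the expectation over Firm B's type.
E[Launch early] = 0.6·(-2) + 0.1·(4) + 0.3·(0) = -0.8
E[Launch late] = 0.6·(-4) + 0.1·(-4) + 0.3·(7) = -0.7
Best response: Launch late (-0.7 is the largest).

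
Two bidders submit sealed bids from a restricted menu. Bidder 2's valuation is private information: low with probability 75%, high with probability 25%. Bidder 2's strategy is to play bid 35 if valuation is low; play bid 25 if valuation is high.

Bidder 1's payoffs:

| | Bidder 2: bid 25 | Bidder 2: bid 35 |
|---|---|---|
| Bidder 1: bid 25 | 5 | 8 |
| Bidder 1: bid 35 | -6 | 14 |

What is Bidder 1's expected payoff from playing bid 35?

Take the expectation over Bidder 2's valuation, weighting each type's action by its prior probability.
E[bid 35] = 0.75·14 + 0.25·(-6) = 10.5 + (-1.5) = 9

9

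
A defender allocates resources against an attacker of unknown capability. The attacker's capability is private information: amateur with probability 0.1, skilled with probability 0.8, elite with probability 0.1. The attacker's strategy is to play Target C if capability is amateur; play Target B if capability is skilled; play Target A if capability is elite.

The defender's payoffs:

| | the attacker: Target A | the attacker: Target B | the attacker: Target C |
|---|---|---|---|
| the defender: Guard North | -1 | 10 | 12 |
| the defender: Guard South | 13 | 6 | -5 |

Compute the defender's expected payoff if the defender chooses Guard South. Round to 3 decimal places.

5.600

E[Guard South] = 0.1·(-5) + 0.8·6 + 0.1·13 = (-0.5) + 4.8 + 1.3 = 5.6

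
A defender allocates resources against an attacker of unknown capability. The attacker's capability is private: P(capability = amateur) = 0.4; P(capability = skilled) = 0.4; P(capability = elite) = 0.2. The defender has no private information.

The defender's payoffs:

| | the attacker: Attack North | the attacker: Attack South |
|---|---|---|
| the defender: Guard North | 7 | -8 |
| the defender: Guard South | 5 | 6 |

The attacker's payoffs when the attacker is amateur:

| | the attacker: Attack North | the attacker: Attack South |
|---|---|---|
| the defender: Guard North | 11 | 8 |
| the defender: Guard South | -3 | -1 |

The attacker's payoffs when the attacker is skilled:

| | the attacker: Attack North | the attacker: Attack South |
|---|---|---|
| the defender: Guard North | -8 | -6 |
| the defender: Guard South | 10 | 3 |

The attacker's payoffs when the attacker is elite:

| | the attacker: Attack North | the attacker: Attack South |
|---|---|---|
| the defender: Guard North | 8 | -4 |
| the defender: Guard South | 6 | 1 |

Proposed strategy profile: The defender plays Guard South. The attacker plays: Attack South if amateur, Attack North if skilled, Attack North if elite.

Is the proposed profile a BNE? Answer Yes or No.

A profile is a BNE iff every type of every player is best-responding given beliefs about the other side.
The defender plays Guard South: E[Guard South] = 0.4·(6) + 0.4·(5) + 0.2·(5) = 5.4; E[Guard North] = 1. Best-responding. ✓
The attacker (capability amateur), facing Guard South: Attack North gives -3, Attack South gives -1. Proposed Attack South is best. ✓
The attacker (capability skilled), facing Guard South: Attack North gives 10, Attack South gives 3. Proposed Attack North is best. ✓
The attacker (capability elite), facing Guard South: Attack North gives 6, Attack South gives 1. Proposed Attack North is best. ✓

Yes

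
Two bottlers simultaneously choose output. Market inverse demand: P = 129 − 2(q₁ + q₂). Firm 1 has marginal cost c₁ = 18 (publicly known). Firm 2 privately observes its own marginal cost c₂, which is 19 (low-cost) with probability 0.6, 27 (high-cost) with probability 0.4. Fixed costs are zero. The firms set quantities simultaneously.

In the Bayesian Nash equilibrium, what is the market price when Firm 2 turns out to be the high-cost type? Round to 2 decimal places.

Type-c best response for Firm 2: q₂(c) = (129 − c)/4 − q₁/2.
Firm 1 maximizes expected profit; its first-order condition is 129 − 4q₁ − 2E[q₂] − 18 = 0.
Substituting E[q₂] and solving: E[c₂] = 22.2, so q₁ = (129 − 2·18 + 22.2)/6 = 19.2.
q₂(high-cost) = 15.9, so P = 129 − 2·(19.2 + 15.9) = 58.8.

58.80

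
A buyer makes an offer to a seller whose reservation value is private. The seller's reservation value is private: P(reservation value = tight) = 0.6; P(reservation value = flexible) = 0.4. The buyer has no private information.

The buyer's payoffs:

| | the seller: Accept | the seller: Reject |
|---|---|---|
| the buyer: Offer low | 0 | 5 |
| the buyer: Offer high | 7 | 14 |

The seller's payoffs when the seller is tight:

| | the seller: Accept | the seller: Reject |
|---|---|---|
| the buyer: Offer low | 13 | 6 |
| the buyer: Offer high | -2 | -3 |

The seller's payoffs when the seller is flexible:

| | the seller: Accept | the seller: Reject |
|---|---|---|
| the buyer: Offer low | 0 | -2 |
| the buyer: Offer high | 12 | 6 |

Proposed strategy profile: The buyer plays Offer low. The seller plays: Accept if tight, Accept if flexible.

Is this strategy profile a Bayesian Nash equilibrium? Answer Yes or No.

The buyer plays Offer low: E[Offer low] = 0.6·(0) + 0.4·(0) = 0; E[Offer high] = 7. Not best-responding. ✗
The seller (reservation value tight), facing Offer low: Accept gives 13, Reject gives 6. Proposed Accept is best. ✓
The seller (reservation value flexible), facing Offer low: Accept gives 0, Reject gives -2. Proposed Accept is best. ✓

No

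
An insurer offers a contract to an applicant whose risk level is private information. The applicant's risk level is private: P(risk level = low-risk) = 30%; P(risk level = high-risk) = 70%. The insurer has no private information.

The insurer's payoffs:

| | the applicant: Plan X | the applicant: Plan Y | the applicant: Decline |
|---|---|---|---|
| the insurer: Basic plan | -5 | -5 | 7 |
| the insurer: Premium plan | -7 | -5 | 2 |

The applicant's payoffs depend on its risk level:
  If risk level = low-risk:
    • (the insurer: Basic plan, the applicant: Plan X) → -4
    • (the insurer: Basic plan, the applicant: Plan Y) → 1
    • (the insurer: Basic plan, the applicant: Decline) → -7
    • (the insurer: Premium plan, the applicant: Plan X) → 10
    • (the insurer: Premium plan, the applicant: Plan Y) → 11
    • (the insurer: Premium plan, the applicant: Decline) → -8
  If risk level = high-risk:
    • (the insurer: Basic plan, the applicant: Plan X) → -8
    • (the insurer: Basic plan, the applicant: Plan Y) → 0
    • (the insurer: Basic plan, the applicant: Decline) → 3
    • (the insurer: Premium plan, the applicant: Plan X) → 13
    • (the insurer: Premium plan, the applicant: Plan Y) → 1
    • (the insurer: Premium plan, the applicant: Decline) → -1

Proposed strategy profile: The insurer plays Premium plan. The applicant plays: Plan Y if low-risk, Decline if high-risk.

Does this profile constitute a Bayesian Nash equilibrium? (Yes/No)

No

The insurer plays Premium plan: E[Premium plan] = 0.3·(-5) + 0.7·(2) = -0.1; E[Basic plan] = 3.4. Not best-responding. ✗
The applicant (risk level low-risk), facing Premium plan: Plan X gives 10, Plan Y gives 11, Decline gives -8. Proposed Plan Y is best. ✓
The applicant (risk level high-risk), facing Premium plan: Plan X gives 13, Plan Y gives 1, Decline gives -1. Proposed Decline is not best — profitable deviation exists. ✗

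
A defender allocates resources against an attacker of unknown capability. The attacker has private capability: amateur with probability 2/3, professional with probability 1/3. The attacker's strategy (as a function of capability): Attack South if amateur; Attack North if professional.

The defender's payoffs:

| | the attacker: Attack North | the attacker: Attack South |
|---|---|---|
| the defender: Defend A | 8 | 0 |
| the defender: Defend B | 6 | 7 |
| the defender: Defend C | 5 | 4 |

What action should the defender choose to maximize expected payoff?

Defend B

E[Defend A] = 2/3·(0) + 1/3·(8) = 8/3
E[Defend B] = 2/3·(7) + 1/3·(6) = 20/3
E[Defend C] = 2/3·(4) + 1/3·(5) = 13/3
Best response: Defend B (20/3 is the largest).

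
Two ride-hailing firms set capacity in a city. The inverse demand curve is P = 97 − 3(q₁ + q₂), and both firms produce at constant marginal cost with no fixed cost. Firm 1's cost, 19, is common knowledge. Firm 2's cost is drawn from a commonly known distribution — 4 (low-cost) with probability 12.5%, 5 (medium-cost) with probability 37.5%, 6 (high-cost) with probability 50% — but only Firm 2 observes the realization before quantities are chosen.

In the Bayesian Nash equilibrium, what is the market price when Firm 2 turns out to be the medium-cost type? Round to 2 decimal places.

Type-c best response for Firm 2: q₂(c) = (97 − c)/6 − q₁/2.
Firm 1 maximizes expected profit; its first-order condition is 97 − 6q₁ − 3E[q₂] − 19 = 0.
Substituting E[q₂] and solving: E[c₂] = 5.375, so q₁ = (97 − 2·19 + 5.375)/9 = 7.15278.
q₂(medium-cost) = 11.7569, so P = 97 − 3·(7.15278 + 11.7569) = 40.2708.

40.27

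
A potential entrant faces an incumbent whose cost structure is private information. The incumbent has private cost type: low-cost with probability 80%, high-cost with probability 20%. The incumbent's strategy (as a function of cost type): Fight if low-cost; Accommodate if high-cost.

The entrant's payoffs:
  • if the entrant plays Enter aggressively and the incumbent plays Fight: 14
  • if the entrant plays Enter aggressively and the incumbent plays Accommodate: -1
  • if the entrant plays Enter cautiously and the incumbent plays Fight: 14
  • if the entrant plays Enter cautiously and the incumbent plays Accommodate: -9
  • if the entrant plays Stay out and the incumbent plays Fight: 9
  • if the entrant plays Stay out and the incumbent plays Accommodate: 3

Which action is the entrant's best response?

Enter aggressively

E[Enter aggressively] = 0.8·(14) + 0.2·(-1) = 11
E[Enter cautiously] = 0.8·(14) + 0.2·(-9) = 9.4
E[Stay out] = 0.8·(9) + 0.2·(3) = 7.8
Best response: Enter aggressively (11 is the largest).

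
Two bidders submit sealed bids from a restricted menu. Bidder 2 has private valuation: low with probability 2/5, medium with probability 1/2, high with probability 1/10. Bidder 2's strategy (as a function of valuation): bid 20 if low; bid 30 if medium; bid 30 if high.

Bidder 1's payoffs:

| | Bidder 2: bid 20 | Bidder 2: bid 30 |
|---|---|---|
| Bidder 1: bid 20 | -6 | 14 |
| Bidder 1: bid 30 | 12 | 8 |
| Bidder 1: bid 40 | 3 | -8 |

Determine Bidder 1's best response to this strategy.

Compute Bidder 1's expected payoff for each action, taking the expectation over Bidder 2's type.
E[bid 20] = 2/5·(-6) + 1/2·(14) + 1/10·(14) = 6
E[bid 30] = 2/5·(12) + 1/2·(8) + 1/10·(8) = 48/5
E[bid 40] = 2/5·(3) + 1/2·(-8) + 1/10·(-8) = -18/5
Best response: bid 30 (48/5 is the largest).

bid 30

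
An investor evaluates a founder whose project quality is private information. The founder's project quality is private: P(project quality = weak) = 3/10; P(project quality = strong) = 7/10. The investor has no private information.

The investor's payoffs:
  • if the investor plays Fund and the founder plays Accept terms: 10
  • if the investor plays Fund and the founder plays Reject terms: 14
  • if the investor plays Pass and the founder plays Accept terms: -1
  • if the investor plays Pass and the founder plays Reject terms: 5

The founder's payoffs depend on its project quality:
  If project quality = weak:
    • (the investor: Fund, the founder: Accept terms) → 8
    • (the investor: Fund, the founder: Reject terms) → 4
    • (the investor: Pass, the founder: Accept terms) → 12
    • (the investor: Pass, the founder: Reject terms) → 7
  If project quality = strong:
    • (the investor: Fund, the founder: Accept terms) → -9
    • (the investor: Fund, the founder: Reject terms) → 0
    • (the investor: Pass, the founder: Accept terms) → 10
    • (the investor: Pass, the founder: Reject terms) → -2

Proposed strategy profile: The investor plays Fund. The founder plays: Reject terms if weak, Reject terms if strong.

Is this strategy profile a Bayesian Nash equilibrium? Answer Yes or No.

The investor plays Fund: E[Fund] = 3/10·(14) + 7/10·(14) = 14; E[Pass] = 5. Best-responding. ✓
The founder (project quality weak), facing Fund: Accept terms gives 8, Reject terms gives 4. Proposed Reject terms is not best — profitable deviation exists. ✗
The founder (project quality strong), facing Fund: Accept terms gives -9, Reject terms gives 0. Proposed Reject terms is best. ✓

No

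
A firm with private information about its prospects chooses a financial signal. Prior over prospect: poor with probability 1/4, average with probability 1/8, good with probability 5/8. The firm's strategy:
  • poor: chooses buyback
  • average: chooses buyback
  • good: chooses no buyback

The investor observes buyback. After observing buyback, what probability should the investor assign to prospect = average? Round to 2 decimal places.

0.33

Apply Bayes' rule using the sender's strategy as the likelihood.
P(buyback) = (1/4)·1 + (1/8)·1 + (5/8)·0 = 3/8
P(average | buyback) = ((1/8)·1) / (3/8) = (1/8) / (3/8) = 1/3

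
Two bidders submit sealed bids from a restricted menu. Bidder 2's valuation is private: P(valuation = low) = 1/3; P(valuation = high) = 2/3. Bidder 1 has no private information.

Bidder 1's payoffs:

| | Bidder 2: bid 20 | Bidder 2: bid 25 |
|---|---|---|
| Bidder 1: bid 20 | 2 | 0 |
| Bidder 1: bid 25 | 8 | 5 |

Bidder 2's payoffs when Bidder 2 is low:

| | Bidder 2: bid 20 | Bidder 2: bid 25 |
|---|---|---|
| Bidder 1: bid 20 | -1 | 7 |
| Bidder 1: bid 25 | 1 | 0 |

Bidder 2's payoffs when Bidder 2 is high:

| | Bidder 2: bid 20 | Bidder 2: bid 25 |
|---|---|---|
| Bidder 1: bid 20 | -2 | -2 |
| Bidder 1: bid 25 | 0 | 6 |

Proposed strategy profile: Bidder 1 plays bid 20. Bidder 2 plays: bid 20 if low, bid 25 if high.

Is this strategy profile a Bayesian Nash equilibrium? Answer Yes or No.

No

Bidder 1 plays bid 20: E[bid 20] = 1/3·(2) + 2/3·(0) = 2/3; E[bid 25] = 6. Not best-responding. ✗
Bidder 2 (valuation low), facing bid 20: bid 20 gives -1, bid 25 gives 7. Proposed bid 20 is not best — profitable deviation exists. ✗
Bidder 2 (valuation high), facing bid 20: bid 20 gives -2, bid 25 gives -2. Proposed bid 25 is best. ✓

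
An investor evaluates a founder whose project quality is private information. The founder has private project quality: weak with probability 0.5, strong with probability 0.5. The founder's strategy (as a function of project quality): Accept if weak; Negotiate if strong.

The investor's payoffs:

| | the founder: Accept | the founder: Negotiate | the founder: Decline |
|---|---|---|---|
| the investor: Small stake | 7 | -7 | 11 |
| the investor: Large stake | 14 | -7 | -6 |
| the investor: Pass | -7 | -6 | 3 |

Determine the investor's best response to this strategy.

E[Small stake] = 0.5·(7) + 0.5·(-7) = 0
E[Large stake] = 0.5·(14) + 0.5·(-7) = 3.5
E[Pass] = 0.5·(-7) + 0.5·(-6) = -6.5
Best response: Large stake (3.5 is the largest).

Large stake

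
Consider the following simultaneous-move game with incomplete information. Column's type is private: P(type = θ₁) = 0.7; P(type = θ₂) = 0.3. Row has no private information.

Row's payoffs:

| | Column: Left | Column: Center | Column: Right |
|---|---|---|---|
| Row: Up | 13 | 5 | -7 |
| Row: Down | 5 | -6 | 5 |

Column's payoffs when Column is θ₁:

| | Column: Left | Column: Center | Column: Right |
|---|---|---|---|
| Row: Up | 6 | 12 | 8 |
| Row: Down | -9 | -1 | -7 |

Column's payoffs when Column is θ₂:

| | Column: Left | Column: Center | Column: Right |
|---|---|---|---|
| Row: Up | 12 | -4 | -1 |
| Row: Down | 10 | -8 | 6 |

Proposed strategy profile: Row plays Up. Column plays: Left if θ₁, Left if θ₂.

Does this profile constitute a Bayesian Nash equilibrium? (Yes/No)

Row plays Up: E[Up] = 0.7·(13) + 0.3·(13) = 13; E[Down] = 5. Best-responding. ✓
Column (type θ₁), facing Up: Left gives 6, Center gives 12, Right gives 8. Proposed Left is not best — profitable deviation exists. ✗
Column (type θ₂), facing Up: Left gives 12, Center gives -4, Right gives -1. Proposed Left is best. ✓

No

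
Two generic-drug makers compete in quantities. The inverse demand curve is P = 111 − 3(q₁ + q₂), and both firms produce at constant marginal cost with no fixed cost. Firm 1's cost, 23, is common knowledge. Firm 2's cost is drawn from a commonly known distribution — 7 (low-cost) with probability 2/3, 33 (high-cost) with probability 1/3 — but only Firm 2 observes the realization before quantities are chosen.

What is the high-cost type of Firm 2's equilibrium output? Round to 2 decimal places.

8.52

Each type of Firm 2 best-responds to q₁; Firm 1 best-responds to the expected q₂ over Firm 2's types.
Firm 2 with cost c maximizes (111 − 3(q₁+q₂) − c)·q₂, giving q₂(c) = (111 − c − 3q₁)/6.
E[c₂] = 2/3·7 + 1/3·33 = 15.6667
Firm 1's FOC against E[q₂] yields q₁ = (111 − 2·23 + E[c₂])/9 = (111 − 46 + 15.6667)/9 = 8.96296.
q₂(high-cost) = (111 − 33 − 3·8.96296)/6 = 8.51852.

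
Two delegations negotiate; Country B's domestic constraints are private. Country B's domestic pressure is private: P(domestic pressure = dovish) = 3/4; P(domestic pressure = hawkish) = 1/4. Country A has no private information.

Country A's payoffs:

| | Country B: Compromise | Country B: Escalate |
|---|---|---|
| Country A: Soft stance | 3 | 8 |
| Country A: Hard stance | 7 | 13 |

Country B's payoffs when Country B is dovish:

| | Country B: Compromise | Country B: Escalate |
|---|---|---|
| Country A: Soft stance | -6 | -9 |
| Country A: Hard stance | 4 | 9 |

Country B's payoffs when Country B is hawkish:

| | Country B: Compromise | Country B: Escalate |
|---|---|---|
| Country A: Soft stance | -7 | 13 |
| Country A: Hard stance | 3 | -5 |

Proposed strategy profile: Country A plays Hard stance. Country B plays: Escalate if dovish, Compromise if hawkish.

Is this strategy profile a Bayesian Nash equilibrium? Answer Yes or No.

Country A plays Hard stance: E[Hard stance] = 3/4·(13) + 1/4·(7) = 23/2; E[Soft stance] = 27/4. Best-responding. ✓
Country B (domestic pressure dovish), facing Hard stance: Compromise gives 4, Escalate gives 9. Proposed Escalate is best. ✓
Country B (domestic pressure hawkish), facing Hard stance: Compromise gives 3, Escalate gives -5. Proposed Compromise is best. ✓

Yes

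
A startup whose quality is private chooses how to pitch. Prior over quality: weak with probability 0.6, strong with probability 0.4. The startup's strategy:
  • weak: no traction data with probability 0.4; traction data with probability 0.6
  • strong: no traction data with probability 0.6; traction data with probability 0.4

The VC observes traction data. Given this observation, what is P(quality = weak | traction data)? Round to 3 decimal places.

0.692

P(traction data) = 0.6·0.6 + 0.4·0.4 = 0.52
P(weak | traction data) = (0.6·0.6) / 0.52 = 0.36 / 0.52 = 0.692308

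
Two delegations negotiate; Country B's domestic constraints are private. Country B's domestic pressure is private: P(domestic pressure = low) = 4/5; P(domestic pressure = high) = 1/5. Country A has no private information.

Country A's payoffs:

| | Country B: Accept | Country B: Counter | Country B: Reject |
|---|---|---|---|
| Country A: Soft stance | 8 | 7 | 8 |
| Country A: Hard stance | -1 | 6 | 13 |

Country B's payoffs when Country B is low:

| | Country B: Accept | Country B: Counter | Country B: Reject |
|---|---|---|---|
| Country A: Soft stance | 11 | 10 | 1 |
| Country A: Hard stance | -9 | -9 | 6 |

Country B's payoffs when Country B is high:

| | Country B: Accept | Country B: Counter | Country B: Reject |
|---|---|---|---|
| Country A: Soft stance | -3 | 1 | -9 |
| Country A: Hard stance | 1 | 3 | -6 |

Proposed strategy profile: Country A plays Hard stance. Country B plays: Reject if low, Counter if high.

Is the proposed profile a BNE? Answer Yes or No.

Yes

Country A plays Hard stance: E[Hard stance] = 4/5·(13) + 1/5·(6) = 58/5; E[Soft stance] = 39/5. Best-responding. ✓
Country B (domestic pressure low), facing Hard stance: Accept gives -9, Counter gives -9, Reject gives 6. Proposed Reject is best. ✓
Country B (domestic pressure high), facing Hard stance: Accept gives 1, Counter gives 3, Reject gives -6. Proposed Counter is best. ✓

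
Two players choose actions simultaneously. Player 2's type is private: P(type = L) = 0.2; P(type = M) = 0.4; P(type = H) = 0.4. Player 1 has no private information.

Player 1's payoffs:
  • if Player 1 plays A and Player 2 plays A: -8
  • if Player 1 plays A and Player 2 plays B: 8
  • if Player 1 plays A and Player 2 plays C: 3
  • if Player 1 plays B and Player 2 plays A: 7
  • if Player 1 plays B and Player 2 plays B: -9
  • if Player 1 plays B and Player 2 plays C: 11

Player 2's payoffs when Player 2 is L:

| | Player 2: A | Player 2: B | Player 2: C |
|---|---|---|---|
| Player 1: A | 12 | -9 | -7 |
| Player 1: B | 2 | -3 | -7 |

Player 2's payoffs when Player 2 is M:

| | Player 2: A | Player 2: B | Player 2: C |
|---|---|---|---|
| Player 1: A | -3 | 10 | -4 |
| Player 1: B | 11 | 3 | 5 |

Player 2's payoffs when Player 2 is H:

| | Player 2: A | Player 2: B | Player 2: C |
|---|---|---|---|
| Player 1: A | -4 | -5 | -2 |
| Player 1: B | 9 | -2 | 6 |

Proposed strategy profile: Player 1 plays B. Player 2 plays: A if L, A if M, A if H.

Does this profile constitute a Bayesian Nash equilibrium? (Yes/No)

Player 1 plays B: E[B] = 0.2·(7) + 0.4·(7) + 0.4·(7) = 7; E[A] = -8. Best-responding. ✓
Player 2 (type L), facing B: A gives 2, B gives -3, C gives -7. Proposed A is best. ✓
Player 2 (type M), facing B: A gives 11, B gives 3, C gives 5. Proposed A is best. ✓
Player 2 (type H), facing B: A gives 9, B gives -2, C gives 6. Proposed A is best. ✓

Yes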